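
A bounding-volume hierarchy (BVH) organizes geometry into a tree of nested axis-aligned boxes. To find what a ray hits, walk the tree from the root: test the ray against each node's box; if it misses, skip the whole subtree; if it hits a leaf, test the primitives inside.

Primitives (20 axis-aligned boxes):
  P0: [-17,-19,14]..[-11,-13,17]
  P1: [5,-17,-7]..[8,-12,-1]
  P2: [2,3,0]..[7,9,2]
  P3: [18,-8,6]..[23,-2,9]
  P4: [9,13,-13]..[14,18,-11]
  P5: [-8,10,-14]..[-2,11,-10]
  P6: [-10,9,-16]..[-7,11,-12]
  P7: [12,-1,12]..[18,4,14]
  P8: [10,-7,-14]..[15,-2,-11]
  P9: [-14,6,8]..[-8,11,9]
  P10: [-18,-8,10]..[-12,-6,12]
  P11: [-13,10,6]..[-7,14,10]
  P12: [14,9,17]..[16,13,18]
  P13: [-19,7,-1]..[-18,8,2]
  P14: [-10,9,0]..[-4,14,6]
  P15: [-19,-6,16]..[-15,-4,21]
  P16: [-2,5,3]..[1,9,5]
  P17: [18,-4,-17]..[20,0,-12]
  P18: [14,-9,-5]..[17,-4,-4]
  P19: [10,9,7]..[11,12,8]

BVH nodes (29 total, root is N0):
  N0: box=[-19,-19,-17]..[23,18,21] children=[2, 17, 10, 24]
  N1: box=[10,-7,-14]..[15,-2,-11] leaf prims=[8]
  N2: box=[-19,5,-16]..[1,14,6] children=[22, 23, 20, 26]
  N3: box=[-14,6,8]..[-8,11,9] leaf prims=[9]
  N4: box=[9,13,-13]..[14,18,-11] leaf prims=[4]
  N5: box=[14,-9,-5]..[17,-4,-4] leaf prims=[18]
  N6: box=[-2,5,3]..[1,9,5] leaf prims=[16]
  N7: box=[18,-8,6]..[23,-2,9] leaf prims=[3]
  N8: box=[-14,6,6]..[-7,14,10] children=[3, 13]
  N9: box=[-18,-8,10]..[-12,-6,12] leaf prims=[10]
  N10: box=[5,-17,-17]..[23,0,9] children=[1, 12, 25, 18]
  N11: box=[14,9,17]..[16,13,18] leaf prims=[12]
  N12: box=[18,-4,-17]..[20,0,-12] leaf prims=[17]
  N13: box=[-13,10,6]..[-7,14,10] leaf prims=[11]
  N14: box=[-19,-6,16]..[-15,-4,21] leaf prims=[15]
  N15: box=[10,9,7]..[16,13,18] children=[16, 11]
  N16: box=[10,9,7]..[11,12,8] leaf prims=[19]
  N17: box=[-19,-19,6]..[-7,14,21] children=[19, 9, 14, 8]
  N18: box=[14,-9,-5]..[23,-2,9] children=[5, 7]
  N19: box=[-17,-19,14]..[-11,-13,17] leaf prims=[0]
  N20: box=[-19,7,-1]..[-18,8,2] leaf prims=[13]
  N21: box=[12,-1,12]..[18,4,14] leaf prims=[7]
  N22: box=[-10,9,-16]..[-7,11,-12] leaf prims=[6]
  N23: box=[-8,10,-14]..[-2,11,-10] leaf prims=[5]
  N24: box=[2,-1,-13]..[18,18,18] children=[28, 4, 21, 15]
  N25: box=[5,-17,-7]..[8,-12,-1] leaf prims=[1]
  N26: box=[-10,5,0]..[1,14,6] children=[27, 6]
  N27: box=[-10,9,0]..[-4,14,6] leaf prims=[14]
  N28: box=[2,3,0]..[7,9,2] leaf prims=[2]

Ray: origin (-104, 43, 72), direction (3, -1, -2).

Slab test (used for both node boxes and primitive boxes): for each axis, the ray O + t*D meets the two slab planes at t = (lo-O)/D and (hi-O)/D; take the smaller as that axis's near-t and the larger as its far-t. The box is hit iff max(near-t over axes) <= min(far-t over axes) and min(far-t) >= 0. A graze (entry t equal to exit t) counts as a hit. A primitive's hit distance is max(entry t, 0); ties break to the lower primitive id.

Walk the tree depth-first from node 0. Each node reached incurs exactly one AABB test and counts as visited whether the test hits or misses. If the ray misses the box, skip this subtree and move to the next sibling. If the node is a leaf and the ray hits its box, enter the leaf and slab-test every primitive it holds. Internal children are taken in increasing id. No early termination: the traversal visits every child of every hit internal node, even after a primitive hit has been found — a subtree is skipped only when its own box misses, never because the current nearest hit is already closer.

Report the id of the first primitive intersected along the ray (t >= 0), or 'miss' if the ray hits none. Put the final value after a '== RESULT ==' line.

Trace the traversal:
N0 x:[85/3,127/3] y:[25,62] z:[51/2,89/2] -> hit [85/3,127/3], descend [2, 10, 17, 24]
  N2 x:[85/3,35] y:[29,38] z:[33,44] -> hit [33,35], descend [20, 22, 23, 26]
    N20 x:[85/3,86/3] y:[35,36] z:[35,73/2] -> miss, prune
    N22 x:[94/3,97/3] y:[32,34] z:[42,44] -> miss, prune
    N23 x:[32,34] y:[32,33] z:[41,43] -> miss, prune
    N26 x:[94/3,35] y:[29,38] z:[33,36] -> hit [33,35], descend [6, 27]
      N6 x:[34,35] y:[34,38] z:[67/2,69/2] -> hit [34,69/2] leaf, test {P16@t=34}
      N27 x:[94/3,100/3] y:[29,34] z:[33,36] -> hit [33,100/3] leaf, test {P14@t=33}
  N10 x:[109/3,127/3] y:[43,60] z:[63/2,89/2] -> miss, prune
  N17 x:[85/3,97/3] y:[29,62] z:[51/2,33] -> hit [29,97/3], descend [8, 9, 14, 19]
    N8 x:[30,97/3] y:[29,37] z:[31,33] -> hit [31,97/3], descend [3, 13]
      N3 x:[30,32] y:[32,37] z:[63/2,32] -> hit [32,32] leaf, test {P9@t=32}
      N13 x:[91/3,97/3] y:[29,33] z:[31,33] -> hit [31,97/3] leaf, test {P11@t=31}
    N9 x:[86/3,92/3] y:[49,51] z:[30,31] -> miss, prune
    N14 x:[85/3,89/3] y:[47,49] z:[51/2,28] -> miss, prune
    N19 x:[29,31] y:[56,62] z:[55/2,29] -> miss, prune
  N24 x:[106/3,122/3] y:[25,44] z:[27,85/2] -> hit [106/3,122/3], descend [4, 15, 21, 28]
    N4 x:[113/3,118/3] y:[25,30] z:[83/2,85/2] -> miss, prune
    N15 x:[38,40] y:[30,34] z:[27,65/2] -> miss, prune
    N21 x:[116/3,122/3] y:[39,44] z:[29,30] -> miss, prune
    N28 x:[106/3,37] y:[34,40] z:[35,36] -> hit [106/3,36] leaf, test {P2@t=106/3}

order=[0, 2, 20, 22, 23, 26, 6, 27, 10, 17, 8, 3, 13, 9, 14, 19, 24, 4, 15, 21, 28]  |boxes|=21  |leaves|=5  hit=P11

== RESULT ==
11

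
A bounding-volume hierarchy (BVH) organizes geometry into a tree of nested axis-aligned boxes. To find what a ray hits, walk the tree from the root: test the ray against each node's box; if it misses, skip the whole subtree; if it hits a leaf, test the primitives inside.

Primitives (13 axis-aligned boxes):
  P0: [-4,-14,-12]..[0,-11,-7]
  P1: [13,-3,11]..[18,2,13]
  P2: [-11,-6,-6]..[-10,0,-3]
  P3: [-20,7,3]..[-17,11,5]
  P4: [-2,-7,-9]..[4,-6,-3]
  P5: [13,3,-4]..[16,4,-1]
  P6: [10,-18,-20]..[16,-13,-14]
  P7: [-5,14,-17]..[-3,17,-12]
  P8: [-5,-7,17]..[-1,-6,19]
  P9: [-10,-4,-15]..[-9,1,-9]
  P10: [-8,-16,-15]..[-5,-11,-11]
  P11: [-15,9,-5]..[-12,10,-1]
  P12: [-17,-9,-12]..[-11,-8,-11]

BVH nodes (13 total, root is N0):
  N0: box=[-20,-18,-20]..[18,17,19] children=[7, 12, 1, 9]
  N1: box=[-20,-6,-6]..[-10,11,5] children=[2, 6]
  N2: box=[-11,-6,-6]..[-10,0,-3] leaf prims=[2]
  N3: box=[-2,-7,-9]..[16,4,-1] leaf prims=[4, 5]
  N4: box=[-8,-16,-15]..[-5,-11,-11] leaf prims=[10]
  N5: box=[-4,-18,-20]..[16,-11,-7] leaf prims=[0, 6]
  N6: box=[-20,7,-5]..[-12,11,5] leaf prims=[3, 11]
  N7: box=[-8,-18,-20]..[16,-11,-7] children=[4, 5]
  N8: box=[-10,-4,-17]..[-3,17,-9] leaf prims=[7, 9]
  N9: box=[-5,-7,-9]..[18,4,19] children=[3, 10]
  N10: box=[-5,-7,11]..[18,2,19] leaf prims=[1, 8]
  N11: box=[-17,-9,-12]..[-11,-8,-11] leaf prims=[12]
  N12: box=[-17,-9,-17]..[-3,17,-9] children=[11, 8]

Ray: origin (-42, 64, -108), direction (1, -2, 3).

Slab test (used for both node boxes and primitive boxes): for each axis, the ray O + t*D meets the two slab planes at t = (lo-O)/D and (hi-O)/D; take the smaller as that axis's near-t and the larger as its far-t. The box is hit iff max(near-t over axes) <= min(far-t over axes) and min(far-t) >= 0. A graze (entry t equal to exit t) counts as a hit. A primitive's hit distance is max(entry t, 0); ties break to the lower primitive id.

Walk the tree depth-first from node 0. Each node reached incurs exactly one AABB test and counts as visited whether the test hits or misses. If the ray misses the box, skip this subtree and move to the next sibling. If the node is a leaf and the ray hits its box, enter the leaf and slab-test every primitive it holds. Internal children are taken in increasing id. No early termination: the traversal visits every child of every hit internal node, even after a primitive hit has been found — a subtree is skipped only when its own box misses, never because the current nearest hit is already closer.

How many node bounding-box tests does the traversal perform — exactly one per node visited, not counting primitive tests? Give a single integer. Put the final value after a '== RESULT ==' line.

Traverse from the root:
N0 x:[22,60] y:[47/2,41] z:[88/3,127/3] -> hit [88/3,41], descend [1, 7, 9, 12]
  N1 x:[22,32] y:[53/2,35] z:[34,113/3] -> miss, prune
  N7 x:[34,58] y:[75/2,41] z:[88/3,101/3] -> miss, prune
  N9 x:[37,60] y:[30,71/2] z:[33,127/3] -> miss, prune
  N12 x:[25,39] y:[47/2,73/2] z:[91/3,33] -> hit [91/3,33], descend [8, 11]
    N8 x:[32,39] y:[47/2,34] z:[91/3,33] -> hit [32,33] leaf, test {P7(miss), P9@t=32}
    N11 x:[25,31] y:[36,73/2] z:[32,97/3] -> miss, prune

7 AABB tests over nodes [0, 1, 7, 9, 12, 8, 11]; 1 leaf entered; closest P9.

== RESULT ==
7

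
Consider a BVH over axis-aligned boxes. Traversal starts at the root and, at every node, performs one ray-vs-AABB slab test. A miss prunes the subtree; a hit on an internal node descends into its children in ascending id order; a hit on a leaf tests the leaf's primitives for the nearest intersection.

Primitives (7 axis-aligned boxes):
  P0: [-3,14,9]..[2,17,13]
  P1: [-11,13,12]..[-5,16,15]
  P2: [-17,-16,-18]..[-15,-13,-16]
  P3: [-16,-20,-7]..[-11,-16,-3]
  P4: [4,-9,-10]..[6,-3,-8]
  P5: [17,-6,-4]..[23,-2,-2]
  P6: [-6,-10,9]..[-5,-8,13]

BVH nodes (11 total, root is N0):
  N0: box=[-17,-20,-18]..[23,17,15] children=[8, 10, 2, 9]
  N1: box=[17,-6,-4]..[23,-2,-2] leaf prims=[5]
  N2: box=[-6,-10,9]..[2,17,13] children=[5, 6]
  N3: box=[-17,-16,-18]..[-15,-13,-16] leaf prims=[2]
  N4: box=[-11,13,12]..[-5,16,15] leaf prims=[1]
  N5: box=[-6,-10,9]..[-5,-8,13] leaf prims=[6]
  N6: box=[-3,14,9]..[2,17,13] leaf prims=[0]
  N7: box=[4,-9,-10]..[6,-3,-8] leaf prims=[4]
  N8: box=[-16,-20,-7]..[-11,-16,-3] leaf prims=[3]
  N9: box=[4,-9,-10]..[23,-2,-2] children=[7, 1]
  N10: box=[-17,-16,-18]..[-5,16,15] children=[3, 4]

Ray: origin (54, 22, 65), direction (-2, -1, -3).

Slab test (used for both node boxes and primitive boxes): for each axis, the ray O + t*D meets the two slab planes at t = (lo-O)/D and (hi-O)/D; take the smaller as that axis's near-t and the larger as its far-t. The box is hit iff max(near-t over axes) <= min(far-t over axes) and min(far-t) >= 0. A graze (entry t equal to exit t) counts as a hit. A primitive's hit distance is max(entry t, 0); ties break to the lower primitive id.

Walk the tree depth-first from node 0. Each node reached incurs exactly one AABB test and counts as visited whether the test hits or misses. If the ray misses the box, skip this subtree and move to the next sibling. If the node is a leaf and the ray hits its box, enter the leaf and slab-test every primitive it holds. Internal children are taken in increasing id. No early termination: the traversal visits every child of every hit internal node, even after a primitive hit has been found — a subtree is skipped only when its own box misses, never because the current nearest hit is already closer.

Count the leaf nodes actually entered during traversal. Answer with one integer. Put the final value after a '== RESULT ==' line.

Trace the traversal:
N0 x:[31/2,71/2] y:[5,42] z:[50/3,83/3] -> hit [50/3,83/3], descend [2, 8, 9, 10]
  N2 x:[26,30] y:[5,32] z:[52/3,56/3] -> miss, prune
  N8 x:[65/2,35] y:[38,42] z:[68/3,24] -> miss, prune
  N9 x:[31/2,25] y:[24,31] z:[67/3,25] -> hit [24,25], descend [1, 7]
    N1 x:[31/2,37/2] y:[24,28] z:[67/3,23] -> miss, prune
    N7 x:[24,25] y:[25,31] z:[73/3,25] -> hit [25,25] leaf, test {P4@t=25}
  N10 x:[59/2,71/2] y:[6,38] z:[50/3,83/3] -> miss, prune

order=[0, 2, 8, 9, 1, 7, 10]  |boxes|=7  |leaves|=1  hit=P4

== RESULT ==
1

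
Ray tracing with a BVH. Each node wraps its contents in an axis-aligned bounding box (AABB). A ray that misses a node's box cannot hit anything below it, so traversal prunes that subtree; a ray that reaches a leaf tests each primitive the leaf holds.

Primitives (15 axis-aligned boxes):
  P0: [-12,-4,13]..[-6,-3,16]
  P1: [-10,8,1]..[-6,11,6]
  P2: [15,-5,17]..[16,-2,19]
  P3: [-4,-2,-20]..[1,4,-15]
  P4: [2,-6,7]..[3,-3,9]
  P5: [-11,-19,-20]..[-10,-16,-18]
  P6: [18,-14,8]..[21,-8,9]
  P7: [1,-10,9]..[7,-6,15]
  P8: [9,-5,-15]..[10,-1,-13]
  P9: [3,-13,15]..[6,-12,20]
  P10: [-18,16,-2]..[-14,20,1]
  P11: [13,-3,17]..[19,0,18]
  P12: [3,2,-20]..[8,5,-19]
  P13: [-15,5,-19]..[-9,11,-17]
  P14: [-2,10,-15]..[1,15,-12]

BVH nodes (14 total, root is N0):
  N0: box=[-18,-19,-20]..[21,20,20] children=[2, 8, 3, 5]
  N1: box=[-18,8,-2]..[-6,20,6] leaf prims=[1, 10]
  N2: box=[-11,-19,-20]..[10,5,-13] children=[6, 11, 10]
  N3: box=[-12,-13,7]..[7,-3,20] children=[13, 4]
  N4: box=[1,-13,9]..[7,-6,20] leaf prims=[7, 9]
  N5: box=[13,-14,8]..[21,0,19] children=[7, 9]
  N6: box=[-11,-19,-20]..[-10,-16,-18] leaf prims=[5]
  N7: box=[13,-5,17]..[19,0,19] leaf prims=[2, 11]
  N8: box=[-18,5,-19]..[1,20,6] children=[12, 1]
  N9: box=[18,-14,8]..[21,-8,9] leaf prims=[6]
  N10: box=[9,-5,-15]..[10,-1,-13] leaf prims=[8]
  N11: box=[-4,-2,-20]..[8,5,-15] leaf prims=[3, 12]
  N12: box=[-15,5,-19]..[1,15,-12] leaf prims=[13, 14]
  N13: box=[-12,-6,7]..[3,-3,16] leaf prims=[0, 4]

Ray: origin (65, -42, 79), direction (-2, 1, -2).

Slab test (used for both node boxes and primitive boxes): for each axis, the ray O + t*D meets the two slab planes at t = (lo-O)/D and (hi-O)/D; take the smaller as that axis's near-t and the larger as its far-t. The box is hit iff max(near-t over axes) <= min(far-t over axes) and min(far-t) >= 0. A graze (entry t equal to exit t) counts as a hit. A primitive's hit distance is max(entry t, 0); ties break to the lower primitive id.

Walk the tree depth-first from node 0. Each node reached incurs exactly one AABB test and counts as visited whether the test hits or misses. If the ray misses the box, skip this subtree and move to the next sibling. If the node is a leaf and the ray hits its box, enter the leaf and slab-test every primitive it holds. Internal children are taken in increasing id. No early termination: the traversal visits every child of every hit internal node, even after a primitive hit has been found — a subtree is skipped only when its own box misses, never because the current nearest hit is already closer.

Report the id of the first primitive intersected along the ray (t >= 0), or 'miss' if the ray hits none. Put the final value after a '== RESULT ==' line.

Walk:
N0 x:[22,83/2] y:[23,62] z:[59/2,99/2] -> hit [59/2,83/2], descend [2, 3, 5, 8]
  N2 x:[55/2,38] y:[23,47] z:[46,99/2] -> miss, prune
  N3 x:[29,77/2] y:[29,39] z:[59/2,36] -> hit [59/2,36], descend [4, 13]
    N4 x:[29,32] y:[29,36] z:[59/2,35] -> hit [59/2,32] leaf, test {P7@t=32, P9@t=59/2}
    N13 x:[31,77/2] y:[36,39] z:[63/2,36] -> hit [36,36] leaf, test {P0(miss), P4(miss)}
  N5 x:[22,26] y:[28,42] z:[30,71/2] -> miss, prune
  N8 x:[32,83/2] y:[47,62] z:[73/2,49] -> miss, prune

Visited [0, 2, 3, 4, 13, 5, 8]. Tests: 7 box, 2 leaf. Nearest: P9.

== RESULT ==
9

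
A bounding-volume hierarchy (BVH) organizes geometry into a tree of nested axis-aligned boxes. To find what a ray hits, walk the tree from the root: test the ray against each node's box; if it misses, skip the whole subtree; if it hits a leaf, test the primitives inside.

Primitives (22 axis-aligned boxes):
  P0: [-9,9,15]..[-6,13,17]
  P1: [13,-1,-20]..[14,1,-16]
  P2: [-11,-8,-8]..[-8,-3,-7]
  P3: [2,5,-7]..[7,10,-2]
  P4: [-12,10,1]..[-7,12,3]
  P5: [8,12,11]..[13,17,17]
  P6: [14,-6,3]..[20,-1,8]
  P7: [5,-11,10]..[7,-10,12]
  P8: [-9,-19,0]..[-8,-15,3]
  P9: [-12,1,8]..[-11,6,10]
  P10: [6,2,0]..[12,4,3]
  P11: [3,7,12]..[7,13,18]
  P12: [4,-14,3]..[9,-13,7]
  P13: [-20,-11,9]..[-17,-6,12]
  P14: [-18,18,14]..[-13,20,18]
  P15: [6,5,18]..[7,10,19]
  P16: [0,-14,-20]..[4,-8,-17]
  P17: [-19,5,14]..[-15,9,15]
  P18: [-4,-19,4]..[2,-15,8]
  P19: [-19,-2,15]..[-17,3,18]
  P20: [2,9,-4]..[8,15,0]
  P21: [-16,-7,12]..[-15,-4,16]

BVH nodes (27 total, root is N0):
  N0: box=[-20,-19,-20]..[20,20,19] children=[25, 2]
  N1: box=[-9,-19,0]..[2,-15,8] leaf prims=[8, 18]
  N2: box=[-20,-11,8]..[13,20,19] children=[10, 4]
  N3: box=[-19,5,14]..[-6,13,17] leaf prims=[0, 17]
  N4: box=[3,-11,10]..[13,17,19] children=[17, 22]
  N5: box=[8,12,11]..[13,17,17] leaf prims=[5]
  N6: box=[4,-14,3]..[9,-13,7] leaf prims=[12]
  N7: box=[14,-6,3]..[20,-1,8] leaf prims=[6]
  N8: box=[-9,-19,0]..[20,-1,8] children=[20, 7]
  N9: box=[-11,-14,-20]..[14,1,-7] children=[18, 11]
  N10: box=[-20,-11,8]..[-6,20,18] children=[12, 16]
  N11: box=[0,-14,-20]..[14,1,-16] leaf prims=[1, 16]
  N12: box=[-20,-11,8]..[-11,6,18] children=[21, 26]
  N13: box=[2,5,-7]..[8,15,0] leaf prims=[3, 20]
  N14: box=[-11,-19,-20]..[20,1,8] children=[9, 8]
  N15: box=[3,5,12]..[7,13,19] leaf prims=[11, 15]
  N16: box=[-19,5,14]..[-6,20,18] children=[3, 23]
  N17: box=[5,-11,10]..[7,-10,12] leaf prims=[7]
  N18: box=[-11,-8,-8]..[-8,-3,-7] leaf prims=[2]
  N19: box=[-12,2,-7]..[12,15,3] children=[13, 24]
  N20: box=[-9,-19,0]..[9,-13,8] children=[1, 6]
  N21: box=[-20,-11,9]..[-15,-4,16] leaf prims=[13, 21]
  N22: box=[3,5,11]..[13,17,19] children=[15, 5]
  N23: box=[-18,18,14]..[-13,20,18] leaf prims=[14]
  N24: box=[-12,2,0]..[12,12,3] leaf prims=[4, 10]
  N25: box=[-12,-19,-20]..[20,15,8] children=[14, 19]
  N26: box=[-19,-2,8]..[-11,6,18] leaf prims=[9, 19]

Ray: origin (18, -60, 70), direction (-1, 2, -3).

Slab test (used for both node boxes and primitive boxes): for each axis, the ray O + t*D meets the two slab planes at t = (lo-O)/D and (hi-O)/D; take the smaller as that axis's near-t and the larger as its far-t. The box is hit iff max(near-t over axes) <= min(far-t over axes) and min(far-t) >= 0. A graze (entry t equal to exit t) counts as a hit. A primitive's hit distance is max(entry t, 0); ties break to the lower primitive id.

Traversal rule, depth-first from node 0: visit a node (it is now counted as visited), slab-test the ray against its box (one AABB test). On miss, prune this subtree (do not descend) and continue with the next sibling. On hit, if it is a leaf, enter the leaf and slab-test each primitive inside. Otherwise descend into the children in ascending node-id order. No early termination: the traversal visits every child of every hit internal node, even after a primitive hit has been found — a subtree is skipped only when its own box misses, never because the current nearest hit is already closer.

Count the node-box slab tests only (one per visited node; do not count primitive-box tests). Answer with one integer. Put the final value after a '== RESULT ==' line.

Traverse from the root:
N0 x:[-2,38] y:[41/2,40] z:[17,30] -> hit [41/2,30], descend [2, 25]
  N2 x:[5,38] y:[49/2,40] z:[17,62/3] -> miss, prune
  N25 x:[-2,30] y:[41/2,75/2] z:[62/3,30] -> hit [62/3,30], descend [14, 19]
    N14 x:[-2,29] y:[41/2,61/2] z:[62/3,30] -> hit [62/3,29], descend [8, 9]
      N8 x:[-2,27] y:[41/2,59/2] z:[62/3,70/3] -> hit [62/3,70/3], descend [7, 20]
        N7 x:[-2,4] y:[27,59/2] z:[62/3,67/3] -> miss, prune
        N20 x:[9,27] y:[41/2,47/2] z:[62/3,70/3] -> hit [62/3,70/3], descend [1, 6]
          N1 x:[16,27] y:[41/2,45/2] z:[62/3,70/3] -> hit [62/3,45/2] leaf, test {P8(miss), P18@t=62/3}
          N6 x:[9,14] y:[23,47/2] z:[21,67/3] -> miss, prune
      N9 x:[4,29] y:[23,61/2] z:[77/3,30] -> hit [77/3,29], descend [11, 18]
        N11 x:[4,18] y:[23,61/2] z:[86/3,30] -> miss, prune
        N18 x:[26,29] y:[26,57/2] z:[77/3,26] -> hit [26,26] leaf, test {P2@t=26}
    N19 x:[6,30] y:[31,75/2] z:[67/3,77/3] -> miss, prune

order=[0, 2, 25, 14, 8, 7, 20, 1, 6, 9, 11, 18, 19]  |boxes|=13  |leaves|=2  hit=P18

== RESULT ==
13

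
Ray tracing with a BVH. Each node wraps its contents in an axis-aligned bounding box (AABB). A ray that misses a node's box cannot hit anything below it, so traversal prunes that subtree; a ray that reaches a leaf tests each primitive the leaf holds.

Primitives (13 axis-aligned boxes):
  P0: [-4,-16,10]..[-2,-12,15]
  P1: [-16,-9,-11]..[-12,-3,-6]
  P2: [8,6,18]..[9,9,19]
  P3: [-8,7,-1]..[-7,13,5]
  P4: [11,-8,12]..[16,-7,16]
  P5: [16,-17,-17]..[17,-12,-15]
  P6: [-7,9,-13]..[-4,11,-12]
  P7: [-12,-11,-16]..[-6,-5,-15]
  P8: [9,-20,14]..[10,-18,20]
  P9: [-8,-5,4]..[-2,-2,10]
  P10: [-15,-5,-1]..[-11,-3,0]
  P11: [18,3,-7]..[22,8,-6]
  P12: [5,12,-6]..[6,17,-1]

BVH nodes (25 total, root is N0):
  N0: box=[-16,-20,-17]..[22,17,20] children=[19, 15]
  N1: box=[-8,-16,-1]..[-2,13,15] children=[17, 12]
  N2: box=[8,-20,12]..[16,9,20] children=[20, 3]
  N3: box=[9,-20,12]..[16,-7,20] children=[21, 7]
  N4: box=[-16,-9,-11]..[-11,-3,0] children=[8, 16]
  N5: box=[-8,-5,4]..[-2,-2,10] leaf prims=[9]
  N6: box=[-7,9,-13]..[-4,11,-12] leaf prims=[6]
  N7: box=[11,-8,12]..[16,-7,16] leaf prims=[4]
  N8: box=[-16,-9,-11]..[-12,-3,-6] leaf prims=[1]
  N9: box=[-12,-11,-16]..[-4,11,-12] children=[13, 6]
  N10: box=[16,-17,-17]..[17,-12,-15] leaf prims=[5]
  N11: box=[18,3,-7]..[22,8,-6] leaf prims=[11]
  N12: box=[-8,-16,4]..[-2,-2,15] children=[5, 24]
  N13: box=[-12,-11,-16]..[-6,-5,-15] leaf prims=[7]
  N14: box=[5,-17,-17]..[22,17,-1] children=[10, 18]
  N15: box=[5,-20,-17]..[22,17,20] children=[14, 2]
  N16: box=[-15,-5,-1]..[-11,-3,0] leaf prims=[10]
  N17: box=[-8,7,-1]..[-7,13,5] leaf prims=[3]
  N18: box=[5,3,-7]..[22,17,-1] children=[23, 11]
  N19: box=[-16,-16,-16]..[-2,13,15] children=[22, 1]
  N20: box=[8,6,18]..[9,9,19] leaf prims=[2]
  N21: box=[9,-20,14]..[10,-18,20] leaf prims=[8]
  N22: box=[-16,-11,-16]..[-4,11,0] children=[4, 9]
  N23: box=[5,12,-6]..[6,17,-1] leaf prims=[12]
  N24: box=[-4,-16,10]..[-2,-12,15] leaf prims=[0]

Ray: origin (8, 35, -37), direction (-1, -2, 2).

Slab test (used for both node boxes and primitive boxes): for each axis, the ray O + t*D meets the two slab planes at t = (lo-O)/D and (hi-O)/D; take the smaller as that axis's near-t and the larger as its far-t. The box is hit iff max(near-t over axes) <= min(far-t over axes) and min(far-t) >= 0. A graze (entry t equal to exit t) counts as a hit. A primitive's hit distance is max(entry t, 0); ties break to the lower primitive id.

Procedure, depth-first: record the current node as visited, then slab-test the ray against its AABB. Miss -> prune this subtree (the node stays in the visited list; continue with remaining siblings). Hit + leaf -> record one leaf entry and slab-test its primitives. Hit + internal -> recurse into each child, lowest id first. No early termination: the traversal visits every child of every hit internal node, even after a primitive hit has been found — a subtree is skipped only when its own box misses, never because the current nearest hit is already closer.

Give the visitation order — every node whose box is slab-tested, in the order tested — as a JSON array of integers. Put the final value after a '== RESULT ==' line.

Walk:
N0 x:[-14,24] y:[9,55/2] z:[10,57/2] -> hit [10,24], descend [15, 19]
  N15 x:[-14,3] y:[9,55/2] z:[10,57/2] -> miss, prune
  N19 x:[10,24] y:[11,51/2] z:[21/2,26] -> hit [11,24], descend [1, 22]
    N1 x:[10,16] y:[11,51/2] z:[18,26] -> miss, prune
    N22 x:[12,24] y:[12,23] z:[21/2,37/2] -> hit [12,37/2], descend [4, 9]
      N4 x:[19,24] y:[19,22] z:[13,37/2] -> miss, prune
      N9 x:[12,20] y:[12,23] z:[21/2,25/2] -> hit [12,25/2], descend [6, 13]
        N6 x:[12,15] y:[12,13] z:[12,25/2] -> hit [12,25/2] leaf, test {P6@t=12}
        N13 x:[14,20] y:[20,23] z:[21/2,11] -> miss, prune

Summary -> nodes [0, 15, 19, 1, 22, 4, 9, 6, 13]; box-tests=9; leaf-entries=1; first=P6

== RESULT ==
[0, 15, 19, 1, 22, 4, 9, 6, 13]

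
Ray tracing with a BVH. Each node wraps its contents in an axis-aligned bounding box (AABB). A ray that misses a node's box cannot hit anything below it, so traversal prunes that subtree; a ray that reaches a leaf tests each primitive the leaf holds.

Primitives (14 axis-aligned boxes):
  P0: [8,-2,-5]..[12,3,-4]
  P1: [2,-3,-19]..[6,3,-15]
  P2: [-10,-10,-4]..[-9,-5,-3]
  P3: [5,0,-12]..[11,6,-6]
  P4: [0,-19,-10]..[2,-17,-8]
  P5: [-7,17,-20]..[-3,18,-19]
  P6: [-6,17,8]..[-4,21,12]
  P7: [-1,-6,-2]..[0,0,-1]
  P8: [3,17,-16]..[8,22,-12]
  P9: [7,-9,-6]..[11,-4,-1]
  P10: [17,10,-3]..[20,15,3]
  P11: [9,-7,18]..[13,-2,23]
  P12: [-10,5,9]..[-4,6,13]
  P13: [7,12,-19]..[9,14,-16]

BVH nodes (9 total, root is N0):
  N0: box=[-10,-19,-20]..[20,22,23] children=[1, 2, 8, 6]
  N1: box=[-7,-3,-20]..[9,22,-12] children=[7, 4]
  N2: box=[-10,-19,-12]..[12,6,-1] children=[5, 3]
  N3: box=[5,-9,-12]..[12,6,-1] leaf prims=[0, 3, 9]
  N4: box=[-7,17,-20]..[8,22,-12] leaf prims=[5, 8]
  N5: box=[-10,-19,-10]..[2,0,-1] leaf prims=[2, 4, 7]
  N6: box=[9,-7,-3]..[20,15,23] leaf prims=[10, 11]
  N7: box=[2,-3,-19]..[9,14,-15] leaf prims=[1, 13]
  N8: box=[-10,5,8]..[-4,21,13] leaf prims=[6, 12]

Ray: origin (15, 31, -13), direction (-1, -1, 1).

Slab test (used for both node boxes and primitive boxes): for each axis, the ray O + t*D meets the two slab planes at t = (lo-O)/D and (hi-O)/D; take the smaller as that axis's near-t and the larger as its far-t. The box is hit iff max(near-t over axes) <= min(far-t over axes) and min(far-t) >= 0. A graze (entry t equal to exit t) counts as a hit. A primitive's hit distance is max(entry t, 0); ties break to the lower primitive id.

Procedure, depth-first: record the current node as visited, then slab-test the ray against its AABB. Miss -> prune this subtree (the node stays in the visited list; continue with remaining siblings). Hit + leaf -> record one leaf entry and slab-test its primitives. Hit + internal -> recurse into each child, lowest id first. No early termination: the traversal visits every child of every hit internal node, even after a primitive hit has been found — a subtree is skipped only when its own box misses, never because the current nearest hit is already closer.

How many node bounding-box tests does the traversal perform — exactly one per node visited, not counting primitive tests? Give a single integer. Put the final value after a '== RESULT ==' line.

Walk:
N0 x:[-5,25] y:[9,50] z:[-7,36] -> hit [9,25], descend [1, 2, 6, 8]
  N1 x:[6,22] y:[9,34] z:[-7,1] -> miss, prune
  N2 x:[3,25] y:[25,50] z:[1,12] -> miss, prune
  N6 x:[-5,6] y:[16,38] z:[10,36] -> miss, prune
  N8 x:[19,25] y:[10,26] z:[21,26] -> hit [21,25] leaf, test {P6(miss), P12@t=25}

Visited [0, 1, 2, 6, 8]. Tests: 5 box, 1 leaf. Nearest: P12.

== RESULT ==
5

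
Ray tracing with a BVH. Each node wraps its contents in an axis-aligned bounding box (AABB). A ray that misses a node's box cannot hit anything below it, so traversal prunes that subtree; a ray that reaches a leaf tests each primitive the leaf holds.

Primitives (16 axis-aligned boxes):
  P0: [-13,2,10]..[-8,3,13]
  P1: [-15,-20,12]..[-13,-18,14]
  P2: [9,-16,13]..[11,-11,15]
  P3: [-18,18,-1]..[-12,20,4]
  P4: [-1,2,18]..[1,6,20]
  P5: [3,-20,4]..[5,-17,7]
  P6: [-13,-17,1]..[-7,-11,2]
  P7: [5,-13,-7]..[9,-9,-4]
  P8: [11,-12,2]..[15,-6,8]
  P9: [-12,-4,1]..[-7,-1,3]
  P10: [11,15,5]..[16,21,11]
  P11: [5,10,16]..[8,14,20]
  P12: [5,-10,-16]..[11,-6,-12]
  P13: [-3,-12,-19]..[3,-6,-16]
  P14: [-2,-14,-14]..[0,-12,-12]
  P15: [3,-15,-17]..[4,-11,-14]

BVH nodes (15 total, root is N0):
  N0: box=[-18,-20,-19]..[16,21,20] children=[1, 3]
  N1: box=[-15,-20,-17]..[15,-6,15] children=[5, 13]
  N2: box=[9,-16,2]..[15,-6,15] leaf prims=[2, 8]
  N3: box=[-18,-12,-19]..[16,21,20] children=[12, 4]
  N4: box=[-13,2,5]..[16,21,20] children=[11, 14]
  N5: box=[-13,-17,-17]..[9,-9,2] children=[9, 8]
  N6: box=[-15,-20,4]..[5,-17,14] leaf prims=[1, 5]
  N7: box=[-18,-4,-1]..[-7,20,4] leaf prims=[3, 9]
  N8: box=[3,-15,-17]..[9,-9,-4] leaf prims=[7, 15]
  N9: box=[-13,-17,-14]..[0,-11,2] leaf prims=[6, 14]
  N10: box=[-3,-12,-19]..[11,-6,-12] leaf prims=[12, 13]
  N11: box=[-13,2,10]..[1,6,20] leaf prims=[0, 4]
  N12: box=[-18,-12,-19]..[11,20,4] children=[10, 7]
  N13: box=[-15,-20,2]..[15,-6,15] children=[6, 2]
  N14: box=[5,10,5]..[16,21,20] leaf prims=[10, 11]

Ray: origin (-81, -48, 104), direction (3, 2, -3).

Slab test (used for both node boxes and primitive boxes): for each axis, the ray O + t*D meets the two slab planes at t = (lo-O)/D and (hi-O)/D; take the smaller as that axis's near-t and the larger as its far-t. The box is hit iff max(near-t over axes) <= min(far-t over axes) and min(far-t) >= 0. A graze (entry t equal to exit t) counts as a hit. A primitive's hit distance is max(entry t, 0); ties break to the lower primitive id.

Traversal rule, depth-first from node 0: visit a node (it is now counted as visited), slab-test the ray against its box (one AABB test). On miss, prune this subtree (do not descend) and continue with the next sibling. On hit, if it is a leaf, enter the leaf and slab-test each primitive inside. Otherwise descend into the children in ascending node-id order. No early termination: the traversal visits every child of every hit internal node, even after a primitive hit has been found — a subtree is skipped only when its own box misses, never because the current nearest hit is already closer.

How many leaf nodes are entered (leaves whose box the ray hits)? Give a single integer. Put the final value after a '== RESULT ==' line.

Walk:
N0 x:[21,97/3] y:[14,69/2] z:[28,41] -> hit [28,97/3], descend [1, 3]
  N1 x:[22,32] y:[14,21] z:[89/3,121/3] -> miss, prune
  N3 x:[21,97/3] y:[18,69/2] z:[28,41] -> hit [28,97/3], descend [4, 12]
    N4 x:[68/3,97/3] y:[25,69/2] z:[28,33] -> hit [28,97/3], descend [11, 14]
      N11 x:[68/3,82/3] y:[25,27] z:[28,94/3] -> miss, prune
      N14 x:[86/3,97/3] y:[29,69/2] z:[28,33] -> hit [29,97/3] leaf, test {P10@t=63/2, P11@t=29}
    N12 x:[21,92/3] y:[18,34] z:[100/3,41] -> miss, prune

Summary -> nodes [0, 1, 3, 4, 11, 14, 12]; box-tests=7; leaf-entries=1; first=P11

== RESULT ==
1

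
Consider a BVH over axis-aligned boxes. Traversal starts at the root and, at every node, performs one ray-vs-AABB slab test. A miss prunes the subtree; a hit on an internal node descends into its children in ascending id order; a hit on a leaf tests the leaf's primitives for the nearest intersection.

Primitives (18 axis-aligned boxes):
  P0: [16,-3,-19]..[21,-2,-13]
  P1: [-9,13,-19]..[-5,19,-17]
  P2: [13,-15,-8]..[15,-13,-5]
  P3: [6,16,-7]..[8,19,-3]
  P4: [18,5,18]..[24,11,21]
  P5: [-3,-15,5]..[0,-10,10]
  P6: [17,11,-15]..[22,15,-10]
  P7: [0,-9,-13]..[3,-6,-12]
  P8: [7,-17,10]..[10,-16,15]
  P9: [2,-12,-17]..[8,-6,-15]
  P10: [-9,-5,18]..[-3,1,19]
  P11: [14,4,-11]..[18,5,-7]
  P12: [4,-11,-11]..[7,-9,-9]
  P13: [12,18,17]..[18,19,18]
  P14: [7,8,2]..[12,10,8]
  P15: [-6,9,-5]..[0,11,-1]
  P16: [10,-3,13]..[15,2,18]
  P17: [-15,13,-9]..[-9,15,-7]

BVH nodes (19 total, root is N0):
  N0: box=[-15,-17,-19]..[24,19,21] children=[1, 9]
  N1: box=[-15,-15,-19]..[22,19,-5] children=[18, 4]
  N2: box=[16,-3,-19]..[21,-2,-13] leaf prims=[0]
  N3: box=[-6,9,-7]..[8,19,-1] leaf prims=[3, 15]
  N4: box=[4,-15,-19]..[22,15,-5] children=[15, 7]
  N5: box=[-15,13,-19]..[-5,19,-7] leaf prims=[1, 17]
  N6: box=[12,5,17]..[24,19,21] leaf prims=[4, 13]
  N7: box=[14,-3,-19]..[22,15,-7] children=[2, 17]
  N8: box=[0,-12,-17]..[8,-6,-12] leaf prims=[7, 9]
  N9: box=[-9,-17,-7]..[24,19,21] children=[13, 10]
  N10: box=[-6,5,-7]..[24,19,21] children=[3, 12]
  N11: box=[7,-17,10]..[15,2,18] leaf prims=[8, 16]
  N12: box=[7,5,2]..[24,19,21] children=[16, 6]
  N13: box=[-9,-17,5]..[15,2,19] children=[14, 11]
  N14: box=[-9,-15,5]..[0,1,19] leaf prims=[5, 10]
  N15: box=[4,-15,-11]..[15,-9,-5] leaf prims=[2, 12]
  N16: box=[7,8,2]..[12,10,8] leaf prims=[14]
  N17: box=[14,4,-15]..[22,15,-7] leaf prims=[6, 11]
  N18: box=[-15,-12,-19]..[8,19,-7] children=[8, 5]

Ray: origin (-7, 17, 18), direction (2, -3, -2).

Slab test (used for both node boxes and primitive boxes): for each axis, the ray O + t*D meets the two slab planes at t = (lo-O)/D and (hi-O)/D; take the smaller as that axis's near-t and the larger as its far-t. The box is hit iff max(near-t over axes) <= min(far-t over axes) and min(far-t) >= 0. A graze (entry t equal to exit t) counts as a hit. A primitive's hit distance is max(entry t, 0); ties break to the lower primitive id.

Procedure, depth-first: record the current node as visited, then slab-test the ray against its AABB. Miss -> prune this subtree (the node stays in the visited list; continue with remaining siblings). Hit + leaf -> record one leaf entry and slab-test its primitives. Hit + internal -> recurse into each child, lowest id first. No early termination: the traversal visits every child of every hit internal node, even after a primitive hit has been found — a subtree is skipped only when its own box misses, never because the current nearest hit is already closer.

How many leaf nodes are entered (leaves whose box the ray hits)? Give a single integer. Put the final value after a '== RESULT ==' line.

Trace the traversal:
N0 x:[-4,31/2] y:[-2/3,34/3] z:[-3/2,37/2] -> hit [-2/3,34/3], descend [1, 9]
  N1 x:[-4,29/2] y:[-2/3,32/3] z:[23/2,37/2] -> miss, prune
  N9 x:[-1,31/2] y:[-2/3,34/3] z:[-3/2,25/2] -> hit [-2/3,34/3], descend [10, 13]
    N10 x:[1/2,31/2] y:[-2/3,4] z:[-3/2,25/2] -> hit [1/2,4], descend [3, 12]
      N3 x:[1/2,15/2] y:[-2/3,8/3] z:[19/2,25/2] -> miss, prune
      N12 x:[7,31/2] y:[-2/3,4] z:[-3/2,8] -> miss, prune
    N13 x:[-1,11] y:[5,34/3] z:[-1/2,13/2] -> hit [5,13/2], descend [11, 14]
      N11 x:[7,11] y:[5,34/3] z:[0,4] -> miss, prune
      N14 x:[-1,7/2] y:[16/3,32/3] z:[-1/2,13/2] -> miss, prune

Summary -> nodes [0, 1, 9, 10, 3, 12, 13, 11, 14]; box-tests=9; leaf-entries=0; first=miss

== RESULT ==
0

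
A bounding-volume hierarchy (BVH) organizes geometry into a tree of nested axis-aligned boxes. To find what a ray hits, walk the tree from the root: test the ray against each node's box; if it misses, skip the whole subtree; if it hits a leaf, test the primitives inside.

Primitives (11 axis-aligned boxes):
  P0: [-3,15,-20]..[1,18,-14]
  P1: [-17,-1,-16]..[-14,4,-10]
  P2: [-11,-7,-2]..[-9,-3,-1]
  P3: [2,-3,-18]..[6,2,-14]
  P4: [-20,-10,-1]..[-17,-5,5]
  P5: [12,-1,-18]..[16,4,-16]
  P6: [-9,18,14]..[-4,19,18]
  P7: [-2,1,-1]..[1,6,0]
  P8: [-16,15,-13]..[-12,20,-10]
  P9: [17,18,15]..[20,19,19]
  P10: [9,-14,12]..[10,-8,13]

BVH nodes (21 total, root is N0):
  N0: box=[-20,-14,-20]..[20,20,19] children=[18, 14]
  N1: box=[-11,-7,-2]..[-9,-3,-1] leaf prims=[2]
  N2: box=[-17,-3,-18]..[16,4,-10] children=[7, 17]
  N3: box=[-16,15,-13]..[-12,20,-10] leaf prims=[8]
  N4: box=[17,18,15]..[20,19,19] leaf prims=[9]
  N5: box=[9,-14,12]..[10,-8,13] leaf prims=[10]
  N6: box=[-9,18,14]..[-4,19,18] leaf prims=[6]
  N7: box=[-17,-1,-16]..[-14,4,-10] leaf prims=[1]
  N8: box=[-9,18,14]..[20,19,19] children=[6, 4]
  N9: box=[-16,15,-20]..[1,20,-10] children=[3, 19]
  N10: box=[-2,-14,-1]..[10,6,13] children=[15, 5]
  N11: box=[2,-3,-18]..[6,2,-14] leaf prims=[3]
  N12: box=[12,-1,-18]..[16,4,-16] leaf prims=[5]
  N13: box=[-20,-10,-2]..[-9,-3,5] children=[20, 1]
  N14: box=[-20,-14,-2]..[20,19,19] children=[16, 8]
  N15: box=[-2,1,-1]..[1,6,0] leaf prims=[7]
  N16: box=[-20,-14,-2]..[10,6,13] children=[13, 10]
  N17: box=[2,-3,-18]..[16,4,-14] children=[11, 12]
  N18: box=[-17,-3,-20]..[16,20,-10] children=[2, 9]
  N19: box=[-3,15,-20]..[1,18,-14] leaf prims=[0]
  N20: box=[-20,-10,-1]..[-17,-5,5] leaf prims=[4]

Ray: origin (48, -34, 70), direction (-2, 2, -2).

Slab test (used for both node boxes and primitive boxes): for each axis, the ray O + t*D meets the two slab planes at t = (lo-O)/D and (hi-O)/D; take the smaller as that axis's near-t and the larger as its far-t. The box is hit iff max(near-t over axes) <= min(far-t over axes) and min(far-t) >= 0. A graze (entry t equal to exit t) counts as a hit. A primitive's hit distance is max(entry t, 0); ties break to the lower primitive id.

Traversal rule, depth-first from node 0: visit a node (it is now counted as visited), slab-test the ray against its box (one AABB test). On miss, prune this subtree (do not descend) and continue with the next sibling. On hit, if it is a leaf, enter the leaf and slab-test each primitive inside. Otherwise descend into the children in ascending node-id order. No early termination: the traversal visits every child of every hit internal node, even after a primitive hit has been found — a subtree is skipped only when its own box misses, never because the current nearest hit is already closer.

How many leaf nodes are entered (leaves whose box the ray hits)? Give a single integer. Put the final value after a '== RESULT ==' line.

Trace the traversal:
N0 x:[14,34] y:[10,27] z:[51/2,45] -> hit [51/2,27], descend [14, 18]
  N14 x:[14,34] y:[10,53/2] z:[51/2,36] -> hit [51/2,53/2], descend [8, 16]
    N8 x:[14,57/2] y:[26,53/2] z:[51/2,28] -> hit [26,53/2], descend [4, 6]
      N4 x:[14,31/2] y:[26,53/2] z:[51/2,55/2] -> miss, prune
      N6 x:[26,57/2] y:[26,53/2] z:[26,28] -> hit [26,53/2] leaf, test {P6@t=26}
    N16 x:[19,34] y:[10,20] z:[57/2,36] -> miss, prune
  N18 x:[16,65/2] y:[31/2,27] z:[40,45] -> miss, prune

Summary -> nodes [0, 14, 8, 4, 6, 16, 18]; box-tests=7; leaf-entries=1; first=P6

== RESULT ==
1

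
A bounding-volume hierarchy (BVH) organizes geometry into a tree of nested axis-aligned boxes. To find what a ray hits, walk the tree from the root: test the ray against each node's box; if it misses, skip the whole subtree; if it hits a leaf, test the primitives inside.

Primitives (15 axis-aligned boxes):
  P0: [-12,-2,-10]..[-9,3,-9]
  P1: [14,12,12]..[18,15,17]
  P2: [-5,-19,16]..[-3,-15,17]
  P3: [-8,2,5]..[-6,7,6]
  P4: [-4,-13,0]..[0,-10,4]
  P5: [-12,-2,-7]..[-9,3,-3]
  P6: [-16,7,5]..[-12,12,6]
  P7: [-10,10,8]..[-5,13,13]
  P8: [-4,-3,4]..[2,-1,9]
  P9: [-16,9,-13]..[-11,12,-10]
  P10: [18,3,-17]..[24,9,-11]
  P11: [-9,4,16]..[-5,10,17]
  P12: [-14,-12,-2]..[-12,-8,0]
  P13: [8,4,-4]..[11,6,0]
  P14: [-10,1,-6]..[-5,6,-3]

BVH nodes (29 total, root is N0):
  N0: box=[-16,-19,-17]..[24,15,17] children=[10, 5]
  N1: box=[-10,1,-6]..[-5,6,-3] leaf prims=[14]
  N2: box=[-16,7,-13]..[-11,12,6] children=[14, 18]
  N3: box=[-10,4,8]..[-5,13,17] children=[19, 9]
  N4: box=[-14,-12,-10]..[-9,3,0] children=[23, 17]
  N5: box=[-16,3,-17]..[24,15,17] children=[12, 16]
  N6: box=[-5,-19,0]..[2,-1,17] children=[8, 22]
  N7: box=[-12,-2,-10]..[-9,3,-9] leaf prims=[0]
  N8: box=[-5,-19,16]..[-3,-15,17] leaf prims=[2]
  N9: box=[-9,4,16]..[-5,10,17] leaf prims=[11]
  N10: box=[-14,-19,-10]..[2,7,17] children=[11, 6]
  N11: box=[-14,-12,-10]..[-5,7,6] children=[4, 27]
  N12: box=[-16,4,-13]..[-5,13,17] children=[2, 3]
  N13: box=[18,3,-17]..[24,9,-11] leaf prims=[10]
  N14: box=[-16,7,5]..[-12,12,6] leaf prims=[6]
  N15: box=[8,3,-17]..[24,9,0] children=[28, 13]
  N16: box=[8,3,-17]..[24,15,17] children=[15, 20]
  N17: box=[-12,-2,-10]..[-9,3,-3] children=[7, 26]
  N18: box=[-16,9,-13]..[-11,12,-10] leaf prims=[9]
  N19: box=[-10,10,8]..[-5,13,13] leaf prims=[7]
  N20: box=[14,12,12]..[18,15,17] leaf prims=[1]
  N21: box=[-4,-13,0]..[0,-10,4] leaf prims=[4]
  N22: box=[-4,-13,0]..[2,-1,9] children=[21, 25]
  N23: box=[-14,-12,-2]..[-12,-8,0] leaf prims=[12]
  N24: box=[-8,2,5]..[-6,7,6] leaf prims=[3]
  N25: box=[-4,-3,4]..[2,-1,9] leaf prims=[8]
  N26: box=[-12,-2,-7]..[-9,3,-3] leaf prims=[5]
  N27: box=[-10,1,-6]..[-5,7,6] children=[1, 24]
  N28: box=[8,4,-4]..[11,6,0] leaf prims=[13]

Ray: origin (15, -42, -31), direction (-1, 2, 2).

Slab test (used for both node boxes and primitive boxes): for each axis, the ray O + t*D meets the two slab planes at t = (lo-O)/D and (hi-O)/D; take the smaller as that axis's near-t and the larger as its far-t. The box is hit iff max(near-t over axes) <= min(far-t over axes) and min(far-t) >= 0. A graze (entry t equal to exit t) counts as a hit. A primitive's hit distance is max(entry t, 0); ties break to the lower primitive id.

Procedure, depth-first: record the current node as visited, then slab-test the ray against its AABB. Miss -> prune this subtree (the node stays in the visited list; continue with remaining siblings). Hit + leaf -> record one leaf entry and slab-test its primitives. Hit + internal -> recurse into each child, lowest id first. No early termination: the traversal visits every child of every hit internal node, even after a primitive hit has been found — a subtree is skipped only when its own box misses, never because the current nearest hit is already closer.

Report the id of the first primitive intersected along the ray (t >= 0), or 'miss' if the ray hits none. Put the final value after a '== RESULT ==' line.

Traverse from the root:
N0 x:[-9,31] y:[23/2,57/2] z:[7,24] -> hit [23/2,24], descend [5, 10]
  N5 x:[-9,31] y:[45/2,57/2] z:[7,24] -> hit [45/2,24], descend [12, 16]
    N12 x:[20,31] y:[23,55/2] z:[9,24] -> hit [23,24], descend [2, 3]
      N2 x:[26,31] y:[49/2,27] z:[9,37/2] -> miss, prune
      N3 x:[20,25] y:[23,55/2] z:[39/2,24] -> hit [23,24], descend [9, 19]
        N9 x:[20,24] y:[23,26] z:[47/2,24] -> hit [47/2,24] leaf, test {P11@t=47/2}
        N19 x:[20,25] y:[26,55/2] z:[39/2,22] -> miss, prune
    N16 x:[-9,7] y:[45/2,57/2] z:[7,24] -> miss, prune
  N10 x:[13,29] y:[23/2,49/2] z:[21/2,24] -> hit [13,24], descend [6, 11]
    N6 x:[13,20] y:[23/2,41/2] z:[31/2,24] -> hit [31/2,20], descend [8, 22]
      N8 x:[18,20] y:[23/2,27/2] z:[47/2,24] -> miss, prune
      N22 x:[13,19] y:[29/2,41/2] z:[31/2,20] -> hit [31/2,19], descend [21, 25]
        N21 x:[15,19] y:[29/2,16] z:[31/2,35/2] -> hit [31/2,16] leaf, test {P4@t=31/2}
        N25 x:[13,19] y:[39/2,41/2] z:[35/2,20] -> miss, prune
    N11 x:[20,29] y:[15,49/2] z:[21/2,37/2] -> miss, prune

15 AABB tests over nodes [0, 5, 12, 2, 3, 9, 19, 16, 10, 6, 8, 22, 21, 25, 11]; 2 leaves entered; closest P4.

== RESULT ==
4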